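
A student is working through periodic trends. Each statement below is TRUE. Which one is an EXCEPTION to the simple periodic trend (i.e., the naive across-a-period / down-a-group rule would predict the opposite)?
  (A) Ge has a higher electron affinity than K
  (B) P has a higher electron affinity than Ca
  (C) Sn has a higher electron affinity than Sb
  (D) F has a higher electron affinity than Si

The general trend: electron affinity increases across a period and decreases down a group.
(A) Ge (period 4, group 14) vs K (period 4, group 1): the stated order agrees with the simple trend.
(B) P (period 3, group 15) vs Ca (period 4, group 2): the stated order agrees with the simple trend.
(C) Sn (period 5, group 14) vs Sb (period 5, group 15): the stated order contradicts the simple trend.
(D) F (period 2, group 17) vs Si (period 3, group 14): the stated order agrees with the simple trend.
The exception is (C): adding an electron to Sb's half-filled 5p³ is unfavourable, so Sn has the more exothermic EA.

(C)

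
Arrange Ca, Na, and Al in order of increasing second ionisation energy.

Ca < Al < Na

After 1 electron has been removed, what remains? Ca⁺ still has 1 valence electron; Na⁺ is the bare [Ne] core; Al⁺ still has 2 valence electrons.
Pulling an electron out of a noble-gas core costs far more than removing a remaining valence electron, so Na sits at the high end of IE_2.
Valence configurations: Ca⁺ [Ar]4s¹, Al⁺ [Ne]3s².
The numbers (kJ/mol): Ca 1145, Na 4562, Al 1817.
Overall IE_2 order: Ca < Al < Na.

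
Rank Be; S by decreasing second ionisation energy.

S, Be

Consider each +1 ion: Be⁺ still has 1 valence electron; S⁺ still has 5 valence electrons.
All are still removing valence electrons, so compare the +1 ions as you would atoms: IE_2 generally rises across a period (higher Z_eff) and falls down a group (larger shell), subject to the usual subshell exceptions.
Valence configurations: Be⁺ [He]2s¹, S⁺ [Ne]3s²3p³.
Approximate IE_2 values (kJ/mol): Be 1757, S 2252.
Overall IE_2 order: Be < S.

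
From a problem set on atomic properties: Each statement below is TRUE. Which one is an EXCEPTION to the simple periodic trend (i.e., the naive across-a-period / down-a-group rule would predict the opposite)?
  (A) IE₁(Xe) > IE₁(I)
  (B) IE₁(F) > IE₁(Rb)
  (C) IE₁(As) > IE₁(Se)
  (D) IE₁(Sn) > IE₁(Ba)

The general trend: first ionisation energy increases across a period and decreases down a group.
(A) Xe (period 5, group 18) vs I (period 5, group 17): the stated order agrees with the simple trend.
(B) F (period 2, group 17) vs Rb (period 5, group 1): the stated order agrees with the simple trend.
(C) As (period 4, group 15) vs Se (period 4, group 16): the stated order contradicts the simple trend.
(D) Sn (period 5, group 14) vs Ba (period 6, group 2): the stated order agrees with the simple trend.
The exception is (C): Se (4p⁴) ionizes more easily than half-filled As (4p³).

(C)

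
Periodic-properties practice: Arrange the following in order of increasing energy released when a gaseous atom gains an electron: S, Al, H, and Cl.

Al, H, S, Cl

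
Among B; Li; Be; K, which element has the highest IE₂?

After 1 electron has been removed, what remains? B⁺ still has 2 valence electrons; Li⁺ is the bare [He] core; Be⁺ still has 1 valence electron; K⁺ is the bare [Ar] core.
Core electrons are held far more tightly than valence electrons, so K and Li top the IE_2 order.
Valence configurations: B⁺ [He]2s², Be⁺ [He]2s¹.
Approximate IE_2 values (kJ/mol): B 2427, Li 7298, Be 1757, K 3052.
Hence IE_2: Be < B < K < Li.

Li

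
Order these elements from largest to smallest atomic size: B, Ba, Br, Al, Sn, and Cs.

Cs > Ba > Sn > Al > Br > B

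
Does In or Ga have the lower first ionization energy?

Ga is in period 4, group 13; In is in period 5, group 13.
Across a period the outer electron is held more tightly (higher IE₁); down a group it sits in a higher shell, more shielded, and comes off more easily.
All are in group 13, so first ionization energy increases up the group.
So In has the lower first ionization energy (In < Ga).

In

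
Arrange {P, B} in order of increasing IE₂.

Consider each +1 ion: P⁺ still has 4 valence electrons; B⁺ still has 2 valence electrons.
All are still removing valence electrons, so compare the +1 ions as you would atoms: IE_2 generally rises across a period (higher Z_eff) and falls down a group (larger shell), subject to the usual subshell exceptions.
Valence configurations: P⁺ [Ne]3s²3p², B⁺ [He]2s².
Approximate IE_2 values (kJ/mol): P 1907, B 2427.
Putting it together, IE_2: P < B.

P < B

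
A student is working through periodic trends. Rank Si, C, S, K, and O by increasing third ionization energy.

Si, S, K, C, O

The third ionization energy removes an electron from the +2 ion. For each element: Si²⁺ still has 2 valence electrons; C²⁺ still has 2 valence electrons; S²⁺ still has 4 valence electrons; K²⁺ is already 1 electron into the core; O²⁺ still has 4 valence electrons.
Usually core removal costs more than valence removal, but here the competition is close: a tightly held n=2 valence electron can cost more to remove than an n=3 core electron, so the actual values have to decide it.
Valence configurations: Si²⁺ [Ne]3s², C²⁺ [He]2s², S²⁺ [Ne]3s²3p², O²⁺ [He]2s²2p².
The numbers (kJ/mol): Si 3232, C 4620, S 3357, K 4420, O 5300.
Putting it together, IE_3: Si < S < K < C < O.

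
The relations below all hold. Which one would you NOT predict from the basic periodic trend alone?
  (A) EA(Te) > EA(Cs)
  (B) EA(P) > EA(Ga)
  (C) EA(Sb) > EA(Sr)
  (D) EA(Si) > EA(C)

(D)

The general trend: electron affinity increases across a period and decreases down a group.
(A) Te (period 5, group 16) vs Cs (period 6, group 1): the stated order agrees with the simple trend.
(B) P (period 3, group 15) vs Ga (period 4, group 13): the stated order agrees with the simple trend.
(C) Sb (period 5, group 15) vs Sr (period 5, group 2): the stated order agrees with the simple trend.
(D) Si (period 3, group 14) vs C (period 2, group 14): the stated order contradicts the simple trend.
The exception is (D): Si's larger, more diffuse 3p orbitals accept an added electron slightly more readily than C's compact 2p.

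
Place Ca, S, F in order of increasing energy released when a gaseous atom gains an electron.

F is in period 2, group 17; S is in period 3, group 16; Ca is in period 4, group 2.
Adding an electron releases more energy for atoms nearer the top right (short of the noble gases).
Here both period and group differ, so the two effects have to be weighed against each other.
S > Ca: relative to Ca, both the across-period and down-group shifts push S's electron affinity up.
F > S: relative to S, both the across-period and down-group shifts push F's electron affinity up.
Tabulated electron affinity (kJ/mol): F 328, S 200, Ca 2.
So from lowest to highest: Ca < S < F.

Ca, S, F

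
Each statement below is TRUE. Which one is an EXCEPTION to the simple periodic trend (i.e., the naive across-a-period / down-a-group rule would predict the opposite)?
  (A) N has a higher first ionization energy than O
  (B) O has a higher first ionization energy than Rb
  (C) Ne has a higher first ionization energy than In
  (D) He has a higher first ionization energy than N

(A)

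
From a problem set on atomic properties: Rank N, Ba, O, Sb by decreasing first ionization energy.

N is in period 2, group 15; O is in period 2, group 16; Sb is in period 5, group 15; Ba is in period 6, group 2.
First ionization energy rises across a period (greater Z_eff holds electrons more tightly) and falls down a group (valence electrons are farther from the nucleus).
Neither a single period nor a single group — weigh both effects.
Sb > Ba: both effects reinforce here, so Sb is clearly the higher of the two.
O > Sb: relative to Sb, both the across-period and down-group shifts push O's first ionization energy up.
N > O: this pair runs against the simple trend — see the exception note.
Note the exception: N has a higher first ionization energy than O, contrary to the simple trend — pairing an electron in O's 2p⁴ costs repulsion energy, so O ionizes more easily than half-filled N (2p³).
Tabulated first ionization energy (kJ/mol): N 1402, O 1314, Sb 831, Ba 503.
So from highest to lowest: N > O > Sb > Ba.

N, O, Sb, Ba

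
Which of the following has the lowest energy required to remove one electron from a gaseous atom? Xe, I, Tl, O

O is in period 2, group 16; I is in period 5, group 17; Xe is in period 5, group 18; Tl is in period 6, group 13.
IE₁ increases left→right with effective nuclear charge and decreases top→bottom as the valence shell moves farther out.
Here both period and group differ, so the two effects have to be weighed against each other.
I > Tl: both effects reinforce here, so I is clearly the higher of the two.
Xe > I: Xe lies to the right of I in period 5, so the across-period effect alone puts Xe higher.
O > Xe: the two effects oppose for this pair; the down-group effect wins (1314 vs 1170 kJ/mol).
Tabulated first ionization energy (kJ/mol): O 1314, I 1008, Xe 1170, Tl 589.
The lowest energy required to remove one electron from a gaseous atom among these belongs to Tl.

Tl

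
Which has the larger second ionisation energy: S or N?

IE_2 is the cost of taking one more electron from the +1 cation: S⁺ still has 5 valence electrons; N⁺ still has 4 valence electrons.
All are still removing valence electrons, so compare the +1 ions as you would atoms: IE_2 generally rises across a period (higher Z_eff) and falls down a group (larger shell), subject to the usual subshell exceptions.
Valence configurations: S⁺ [Ne]3s²3p³, N⁺ [He]2s²2p².
The numbers (kJ/mol): S 2252, N 2856.
So the second ionization energies run S < N.

N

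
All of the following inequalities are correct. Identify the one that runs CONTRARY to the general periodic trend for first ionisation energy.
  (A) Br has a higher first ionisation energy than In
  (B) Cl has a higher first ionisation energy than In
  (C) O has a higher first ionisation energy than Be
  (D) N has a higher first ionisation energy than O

The general trend: first ionisation energy increases across a period and decreases down a group.
(A) Br (period 4, group 17) vs In (period 5, group 13): the stated order agrees with the simple trend.
(B) Cl (period 3, group 17) vs In (period 5, group 13): the stated order agrees with the simple trend.
(C) O (period 2, group 16) vs Be (period 2, group 2): the stated order agrees with the simple trend.
(D) N (period 2, group 15) vs O (period 2, group 16): the stated order contradicts the simple trend.
The exception is (D): pairing an electron in O's 2p⁴ costs repulsion energy, so O ionizes more easily than half-filled N (2p³).

(D)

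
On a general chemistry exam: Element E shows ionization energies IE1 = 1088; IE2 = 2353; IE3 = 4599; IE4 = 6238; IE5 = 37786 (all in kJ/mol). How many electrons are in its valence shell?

4

Look for the largest jump between consecutive ionization energies: IE5/IE4 ≈ 6.1, far larger than any earlier ratio.
That jump marks the point where a core electron is being removed. So the atom has 4 valence electrons.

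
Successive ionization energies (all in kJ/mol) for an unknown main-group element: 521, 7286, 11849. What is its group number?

Group 1

Look for the largest jump between consecutive ionization energies: IE2/IE1 ≈ 14.0, far larger than any earlier ratio.
That jump marks the point where a core electron is being removed. So the atom has 1 valence electron.
A main-group element with 1 valence electron is in group 1.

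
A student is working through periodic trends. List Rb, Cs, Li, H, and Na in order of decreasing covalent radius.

Cs > Rb > Na > Li > H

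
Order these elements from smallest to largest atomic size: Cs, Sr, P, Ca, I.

P < I < Ca < Sr < Cs

Across a period the added protons contract the valence shell; down a group each new principal shell makes the atom larger.
These span different periods and groups, so the two trends combine.
I > P: the two effects oppose for this pair; the down-group effect wins (133 vs 111 pm).
Ca > I: period and group pull opposite ways; the across-period shift dominates (171 vs 133 pm).
Sr > Ca: Sr sits below Ca in group 2, so the down-group effect alone puts Sr larger.
Cs > Sr: relative to Sr, both the across-period and down-group shifts push Cs's atomic radius up.
Tabulated atomic radius (pm): P 111, Ca 171, Sr 185, I 133, Cs 232.
So from smallest to largest: P < I < Ca < Sr < Cs.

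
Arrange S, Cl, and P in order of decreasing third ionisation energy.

Cl, S, P

IE_3 is the cost of taking one more electron from the +2 cation: S²⁺ still has 4 valence electrons; Cl²⁺ still has 5 valence electrons; P²⁺ still has 3 valence electrons.
All are still removing valence electrons, so compare the +2 ions as you would atoms: IE_3 generally rises across a period (higher Z_eff) and falls down a group (larger shell), subject to the usual subshell exceptions.
Valence configurations: S²⁺ [Ne]3s²3p², Cl²⁺ [Ne]3s²3p³, P²⁺ [Ne]3s²3p¹.
Tabulated IE_3 (kJ/mol): S 3357, Cl 3822, P 2914.
Putting it together, IE_3: P < S < Cl.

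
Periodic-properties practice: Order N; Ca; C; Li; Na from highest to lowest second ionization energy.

Li, Na, N, C, Ca

The second ionization energy removes an electron from the +1 ion. For each element: N⁺ still has 4 valence electrons; Ca⁺ still has 1 valence electron; C⁺ still has 3 valence electrons; Li⁺ is the bare [He] core; Na⁺ is the bare [Ne] core.
Pulling an electron out of a noble-gas core costs far more than removing a remaining valence electron, so Na and Li sit at the high end of IE_2.
Valence configurations: N⁺ [He]2s²2p², Ca⁺ [Ar]4s¹, C⁺ [He]2s²2p¹.
Approximate IE_2 values (kJ/mol): N 2856, Ca 1145, C 2353, Li 7298, Na 4562.
Overall IE_2 order: Ca < C < N < Na < Li.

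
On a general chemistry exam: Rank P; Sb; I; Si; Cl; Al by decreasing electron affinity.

Cl > I > Si > Sb > P > Al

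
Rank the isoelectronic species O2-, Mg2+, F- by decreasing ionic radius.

All of these have 10 electrons, so size is governed by nuclear charge alone: the more protons, the stronger the pull on the same electron cloud, and the smaller the ion.
Nuclear charges: Mg2+ (Z=12), F- (Z=9), O2- (Z=8).
Largest to smallest: O2- > F- > Mg2+.

O2- > F- > Mg2+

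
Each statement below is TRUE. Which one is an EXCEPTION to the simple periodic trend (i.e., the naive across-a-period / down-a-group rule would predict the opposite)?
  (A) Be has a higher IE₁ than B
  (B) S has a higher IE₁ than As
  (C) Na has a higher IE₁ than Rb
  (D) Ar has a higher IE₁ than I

(A)

The general trend: IE₁ increases across a period and decreases down a group.
(A) Be (period 2, group 2) vs B (period 2, group 13): the stated order contradicts the simple trend.
(B) S (period 3, group 16) vs As (period 4, group 15): the stated order agrees with the simple trend.
(C) Na (period 3, group 1) vs Rb (period 5, group 1): the stated order agrees with the simple trend.
(D) Ar (period 3, group 18) vs I (period 5, group 17): the stated order agrees with the simple trend.
The exception is (A): removing B's lone 2p electron is easier than breaking Be's filled 2s².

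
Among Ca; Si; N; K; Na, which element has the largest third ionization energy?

Na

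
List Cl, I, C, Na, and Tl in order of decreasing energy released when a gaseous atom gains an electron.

C is in period 2, group 14; Na is in period 3, group 1; Cl is in period 3, group 17; I is in period 5, group 17; Tl is in period 6, group 13.
Atoms with high Z_eff and room in the valence shell (especially the halogens) have the most exothermic electron affinities.
Neither a single period nor a single group — weigh both effects.
Na > Tl: the two effects oppose for this pair; the down-group effect wins (53 vs 19 kJ/mol).
C > Na: both effects reinforce here, so C is clearly the higher of the two.
I > C: the two effects oppose for this pair; the across-period effect wins (295 vs 122 kJ/mol).
Cl > I: they share group 17; the group trend gives Cl the larger value.
Tabulated electron affinity (kJ/mol): C 122, Na 53, Cl 349, I 295, Tl 19.
So from highest to lowest: Cl > I > C > Na > Tl.

Cl, I, C, Na, Tl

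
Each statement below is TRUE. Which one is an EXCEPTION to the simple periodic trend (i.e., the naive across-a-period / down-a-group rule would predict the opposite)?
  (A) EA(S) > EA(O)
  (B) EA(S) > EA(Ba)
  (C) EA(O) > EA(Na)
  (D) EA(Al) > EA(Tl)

(A)

The general trend: electron affinity increases across a period and decreases down a group.
(A) S (period 3, group 16) vs O (period 2, group 16): the stated order contradicts the simple trend.
(B) S (period 3, group 16) vs Ba (period 6, group 2): the stated order agrees with the simple trend.
(C) O (period 2, group 16) vs Na (period 3, group 1): the stated order agrees with the simple trend.
(D) Al (period 3, group 13) vs Tl (period 6, group 13): the stated order agrees with the simple trend.
The exception is (A): the compact 2p subshell of O repels the added electron more than S's larger 3p does.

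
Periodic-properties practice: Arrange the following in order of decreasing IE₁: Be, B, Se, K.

Se > Be > B > K

Be is in period 2, group 2; B is in period 2, group 13; K is in period 4, group 1; Se is in period 4, group 16.
IE₁ increases left→right with effective nuclear charge and decreases top→bottom as the valence shell moves farther out.
Neither a single period nor a single group — weigh both effects.
B > K: relative to K, both the across-period and down-group shifts push B's first ionization energy up.
Be > B: this pair runs against the simple trend — see the exception note.
Se > Be: the two effects oppose for this pair; the across-period effect wins (941 vs 900 kJ/mol).
Note the exception: Be has a higher first ionization energy than B, contrary to the simple trend — removing B's lone 2p electron is easier than breaking Be's filled 2s².
Approximate values (kJ/mol): Be 900, B 801, K 419, Se 941.
So from highest to lowest: Se > Be > B > K.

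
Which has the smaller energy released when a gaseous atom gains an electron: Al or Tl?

Tl

Al is in period 3, group 13; Tl is in period 6, group 13.
Electron affinity generally becomes more exothermic across a period toward the halogens and less exothermic down a group.
All are in group 13, so electron affinity increases up the group.
So Tl has the smaller energy released when a gaseous atom gains an electron (Tl < Al).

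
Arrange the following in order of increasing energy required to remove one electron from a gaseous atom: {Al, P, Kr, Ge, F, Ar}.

Across a period the outer electron is held more tightly (higher IE₁); down a group it sits in a higher shell, more shielded, and comes off more easily.
Neither a single period nor a single group — weigh both effects.
Ge > Al: the two effects oppose for this pair; the across-period effect wins (762 vs 578 kJ/mol).
P > Ge: relative to Ge, both the across-period and down-group shifts push P's first ionization energy up.
Kr > P: period and group pull opposite ways; the across-period shift dominates (1351 vs 1012 kJ/mol).
Ar > Kr: Ar sits above Kr in group 18, so the down-group effect alone puts Ar higher.
F > Ar: period and group pull opposite ways; the down-group shift dominates (1681 vs 1521 kJ/mol).
For reference (kJ/mol): F 1681, Al 578, P 1012, Ar 1521, Ge 762, Kr 1351.
So from lowest to highest: Al < Ge < P < Kr < Ar < F.

Al < Ge < P < Kr < Ar < F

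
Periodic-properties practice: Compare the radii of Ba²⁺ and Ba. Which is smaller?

Forming Ba²⁺ removes 2 electrons from Ba. Fewer electrons for the same nuclear charge means less shielding and a higher Z_eff on the remaining electrons, and for main-group metals the entire outer shell is lost.
A cation is smaller than its parent atom: Ba²⁺ < Ba.

Ba²⁺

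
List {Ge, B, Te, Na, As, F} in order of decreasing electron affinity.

F > Te > Ge > As > Na > B

B is in period 2, group 13; F is in period 2, group 17; Na is in period 3, group 1; Ge is in period 4, group 14; As is in period 4, group 15; Te is in period 5, group 16.
Adding an electron releases more energy for atoms nearer the top right (short of the noble gases).
Here both period and group differ, so the two effects have to be weighed against each other.
Na > B: this pair runs against the simple trend — see the exception note.
As > Na: the two effects oppose for this pair; the across-period effect wins (78 vs 53 kJ/mol).
Ge > As: this pair runs against the simple trend — see the exception note.
Te > Ge: the two effects oppose for this pair; the across-period effect wins (190 vs 119 kJ/mol).
F > Te: relative to Te, both the across-period and down-group shifts push F's electron affinity up.
Note the exception: Na has a higher electron affinity than B, contrary to the simple trend — B's ns²np¹ configuration gives only a small electron affinity — the sparsely filled np subshell binds an added electron weakly.
Note the exception: Ge has a higher electron affinity than As, contrary to the simple trend — adding an electron to As's half-filled 4p³ is unfavourable, so Ge (4p²) has the more exothermic EA.
Tabulated electron affinity (kJ/mol): B 27, F 328, Na 53, Ge 119, As 78, Te 190.
So from highest to lowest: F > Te > Ge > As > Na > B.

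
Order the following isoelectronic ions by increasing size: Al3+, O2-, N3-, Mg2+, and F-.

All of these have 10 electrons, so size is governed by nuclear charge alone: the more protons, the stronger the pull on the same electron cloud, and the smaller the ion.
Nuclear charges: Al3+ (Z=13), Mg2+ (Z=12), F- (Z=9), O2- (Z=8), N3- (Z=7).
Smallest to largest: Al3+ < Mg2+ < F- < O2- < N3-.

Al3+ < Mg2+ < F- < O2- < N3-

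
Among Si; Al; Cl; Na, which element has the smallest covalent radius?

Na is in period 3, group 1; Al is in period 3, group 13; Si is in period 3, group 14; Cl is in period 3, group 17.
Moving right in a period, electrons are added to the same shell under a stronger nuclear pull, so atoms get smaller; moving down, a new shell is opened and atoms get larger.
All lie in period 3, so atomic radius increases right to left.
The smallest covalent radius among these belongs to Cl.

Cl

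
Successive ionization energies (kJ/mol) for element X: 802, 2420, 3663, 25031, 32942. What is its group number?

Look for the largest jump between consecutive ionization energies: IE4/IE3 ≈ 6.8, far larger than any earlier ratio.
That jump marks the point where a core electron is being removed. So the atom has 3 valence electrons.
A main-group element with 3 valence electrons is in group 13.

Group 13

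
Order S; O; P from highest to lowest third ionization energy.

O, S, P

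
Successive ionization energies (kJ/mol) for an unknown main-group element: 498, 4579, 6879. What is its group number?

Look for the largest jump between consecutive ionization energies: IE2/IE1 ≈ 9.2, far larger than any earlier ratio.
That jump marks the point where a core electron is being removed. So the atom has 1 valence electron.
A main-group element with 1 valence electron is in group 1.

Group 1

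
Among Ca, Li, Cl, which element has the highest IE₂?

Li

After 1 electron has been removed, what remains? Ca⁺ still has 1 valence electron; Li⁺ is the bare [He] core; Cl⁺ still has 6 valence electrons.
Pulling an electron out of a noble-gas core costs far more than removing a remaining valence electron, so Li sits at the high end of IE_2.
Valence configurations: Ca⁺ [Ar]4s¹, Cl⁺ [Ne]3s²3p⁴.
The numbers (kJ/mol): Ca 1145, Li 7298, Cl 2298.
Hence IE_2: Ca < Cl < Li.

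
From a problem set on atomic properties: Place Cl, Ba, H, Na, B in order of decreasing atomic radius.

Ba, Na, Cl, B, H

Moving right in a period, electrons are added to the same shell under a stronger nuclear pull, so atoms get smaller; moving down, a new shell is opened and atoms get larger.
Here both period and group differ, so the two effects have to be weighed against each other.
B > H: period and group pull opposite ways; the down-group shift dominates (85 vs 32 pm).
Cl > B: period and group pull opposite ways; the down-group shift dominates (99 vs 85 pm).
Na > Cl: Na lies to the left of Cl in period 3, so the across-period effect alone puts Na larger.
Ba > Na: period and group pull opposite ways; the down-group shift dominates (196 vs 155 pm).
Tabulated atomic radius (pm): H 32, B 85, Na 155, Cl 99, Ba 196.
So from largest to smallest: Ba > Na > Cl > B > H.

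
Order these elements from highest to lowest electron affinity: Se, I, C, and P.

C is in period 2, group 14; P is in period 3, group 15; Se is in period 4, group 16; I is in period 5, group 17.
Electron affinity generally becomes more exothermic across a period toward the halogens and less exothermic down a group.
These sit on a diagonal, where the across-period and down-group effects partly cancel.
C > P: period and group pull opposite ways; the down-group shift dominates (122 vs 72 kJ/mol).
Se > C: period and group pull opposite ways; the across-period shift dominates (195 vs 122 kJ/mol).
I > Se: period and group pull opposite ways; the across-period shift dominates (295 vs 195 kJ/mol).
Tabulated electron affinity (kJ/mol): C 122, P 72, Se 195, I 295.
So from highest to lowest: I > Se > C > P.

I, Se, C, P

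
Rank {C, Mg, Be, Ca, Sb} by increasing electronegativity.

Be is in period 2, group 2; C is in period 2, group 14; Mg is in period 3, group 2; Ca is in period 4, group 2; Sb is in period 5, group 15.
Smaller atoms with higher effective nuclear charge are more electronegative.
Neither a single period nor a single group — weigh both effects.
Mg > Ca: Mg sits above Ca in group 2, so the down-group effect alone puts Mg higher.
Be > Mg: they share group 2; the group trend gives Be the larger value.
Sb > Be: the two effects oppose for this pair; the across-period effect wins (2.05 vs 1.57).
C > Sb: the two effects oppose for this pair; the down-group effect wins (2.55 vs 2.05).
Approximate values (Pauling): Be 1.57, C 2.55, Mg 1.31, Ca 1.00, Sb 2.05.
So from lowest to highest: Ca < Mg < Be < Sb < C.

Ca < Mg < Be < Sb < C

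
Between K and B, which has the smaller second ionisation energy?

B

IE_2 is the cost of taking one more electron from the +1 cation: K⁺ is the bare [Ar] core; B⁺ still has 2 valence electrons.
Core electrons are held far more tightly than valence electrons, so K tops the IE_2 order.
The numbers (kJ/mol): K 3052, B 2427.
Hence IE_2: B < K.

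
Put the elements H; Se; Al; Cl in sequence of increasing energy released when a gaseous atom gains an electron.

H is in period 1, group 1; Al is in period 3, group 13; Cl is in period 3, group 17; Se is in period 4, group 16.
Atoms with high Z_eff and room in the valence shell (especially the halogens) have the most exothermic electron affinities.
Here both period and group differ, so the two effects have to be weighed against each other.
H > Al: the two effects oppose for this pair; the down-group effect wins (73 vs 42 kJ/mol).
Se > H: period and group pull opposite ways; the across-period shift dominates (195 vs 73 kJ/mol).
Cl > Se: both effects reinforce here, so Cl is clearly the higher of the two.
Tabulated electron affinity (kJ/mol): H 73, Al 42, Cl 349, Se 195.
So from lowest to highest: Al < H < Se < Cl.

Al < H < Se < Cl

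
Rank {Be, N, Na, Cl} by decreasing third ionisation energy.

Be > Na > N > Cl

Consider each +2 ion: Be²⁺ is the bare [He] core; N²⁺ still has 3 valence electrons; Na²⁺ is already 1 electron into the core; Cl²⁺ still has 5 valence electrons.
Breaking into a closed-shell core is much more expensive than removing a leftover valence electron — Na and Be have the largest IE_3 here.
Valence configurations: N²⁺ [He]2s²2p¹, Cl²⁺ [Ne]3s²3p³.
Tabulated IE_3 (kJ/mol): Be 14849, N 4578, Na 6910, Cl 3822.
So the third ionization energies run Cl < N < Na < Be.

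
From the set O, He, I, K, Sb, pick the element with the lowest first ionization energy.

He is in period 1, group 18; O is in period 2, group 16; K is in period 4, group 1; Sb is in period 5, group 15; I is in period 5, group 17.
Across a period the outer electron is held more tightly (higher IE₁); down a group it sits in a higher shell, more shielded, and comes off more easily.
Here both period and group differ, so the two effects have to be weighed against each other.
Sb > K: period and group pull opposite ways; the across-period shift dominates (831 vs 419 kJ/mol).
I > Sb: I lies to the right of Sb in period 5, so the across-period effect alone puts I higher.
O > I: the two effects oppose for this pair; the down-group effect wins (1314 vs 1008 kJ/mol).
He > O: relative to O, both the across-period and down-group shifts push He's first ionization energy up.
Approximate values (kJ/mol): He 2372, O 1314, K 419, Sb 831, I 1008.
The lowest first ionization energy among these belongs to K.

K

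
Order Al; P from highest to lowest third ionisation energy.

P > Al

Consider each +2 ion: Al²⁺ still has 1 valence electron; P²⁺ still has 3 valence electrons.
All are still removing valence electrons, so compare the +2 ions as you would atoms: IE_3 generally rises across a period (higher Z_eff) and falls down a group (larger shell), subject to the usual subshell exceptions.
Valence configurations: Al²⁺ [Ne]3s¹, P²⁺ [Ne]3s²3p¹.
Tabulated IE_3 (kJ/mol): Al 2745, P 2914.
So the third ionization energies run Al < P.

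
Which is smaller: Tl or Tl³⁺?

Forming Tl³⁺ removes 3 electrons from Tl. Fewer electrons for the same nuclear charge means less shielding and a higher Z_eff on the remaining electrons, and for main-group metals the entire outer shell is lost.
A cation is smaller than its parent atom: Tl³⁺ < Tl.

Tl³⁺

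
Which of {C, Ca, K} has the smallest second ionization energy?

The second ionization energy removes an electron from the +1 ion. For each element: C⁺ still has 3 valence electrons; Ca⁺ still has 1 valence electron; K⁺ is the bare [Ar] core.
Core electrons are held far more tightly than valence electrons, so K tops the IE_2 order.
Valence configurations: C⁺ [He]2s²2p¹, Ca⁺ [Ar]4s¹.
Tabulated IE_2 (kJ/mol): C 2353, Ca 1145, K 3052.
Overall IE_2 order: Ca < C < K.

Ca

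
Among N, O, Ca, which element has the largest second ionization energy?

IE_2 is the cost of taking one more electron from the +1 cation: N⁺ still has 4 valence electrons; O⁺ still has 5 valence electrons; Ca⁺ still has 1 valence electron.
All are still removing valence electrons, so compare the +1 ions as you would atoms: IE_2 generally rises across a period (higher Z_eff) and falls down a group (larger shell), subject to the usual subshell exceptions.
Valence configurations: N⁺ [He]2s²2p², O⁺ [He]2s²2p³, Ca⁺ [Ar]4s¹.
Approximate IE_2 values (kJ/mol): N 2856, O 3388, Ca 1145.
Putting it together, IE_2: Ca < N < O.

O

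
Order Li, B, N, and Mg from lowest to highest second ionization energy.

Mg, B, N, Li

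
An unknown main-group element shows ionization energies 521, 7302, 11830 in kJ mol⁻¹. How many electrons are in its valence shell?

Look for the largest jump between consecutive ionization energies: IE2/IE1 ≈ 14.0, far larger than any earlier ratio.
That jump marks the point where a core electron is being removed. So the atom has 1 valence electron.

1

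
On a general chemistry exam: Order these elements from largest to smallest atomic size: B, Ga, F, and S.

B is in period 2, group 13; F is in period 2, group 17; S is in period 3, group 16; Ga is in period 4, group 13.
Across a period the added protons contract the valence shell; down a group each new principal shell makes the atom larger.
These span different periods and groups, so the two trends combine.
B > F: both are in period 2; the period trend gives B the larger value.
S > B: the two effects oppose for this pair; the down-group effect wins (103 vs 85 pm).
Ga > S: both effects reinforce here, so Ga is clearly the larger of the two.
Tabulated atomic radius (pm): B 85, F 64, S 103, Ga 124.
So from largest to smallest: Ga > S > B > F.

Ga > S > B > F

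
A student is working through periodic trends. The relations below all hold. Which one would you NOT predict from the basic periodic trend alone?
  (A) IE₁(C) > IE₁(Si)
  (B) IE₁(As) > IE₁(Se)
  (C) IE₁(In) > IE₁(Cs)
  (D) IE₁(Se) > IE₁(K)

The general trend: first ionization energy increases across a period and decreases down a group.
(A) C (period 2, group 14) vs Si (period 3, group 14): the stated order agrees with the simple trend.
(B) As (period 4, group 15) vs Se (period 4, group 16): the stated order contradicts the simple trend.
(C) In (period 5, group 13) vs Cs (period 6, group 1): the stated order agrees with the simple trend.
(D) Se (period 4, group 16) vs K (period 4, group 1): the stated order agrees with the simple trend.
The exception is (B): Se (4p⁴) ionizes more easily than half-filled As (4p³).

(B)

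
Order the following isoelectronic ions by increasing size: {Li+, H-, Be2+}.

Be2+ < Li+ < H-

All of these have 2 electrons, so size is governed by nuclear charge alone: the more protons, the stronger the pull on the same electron cloud, and the smaller the ion.
Nuclear charges: Be2+ (Z=4), Li+ (Z=3), H- (Z=1).
Smallest to largest: Be2+ < Li+ < H-.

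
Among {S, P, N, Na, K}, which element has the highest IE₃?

After 2 electrons have been removed, what remains? S²⁺ still has 4 valence electrons; P²⁺ still has 3 valence electrons; N²⁺ still has 3 valence electrons; Na²⁺ is already 1 electron into the core; K²⁺ is already 1 electron into the core.
Usually core removal costs more than valence removal, but here the competition is close: a tightly held n=2 valence electron can cost more to remove than an n=3 core electron, so the actual values have to decide it.
Valence configurations: S²⁺ [Ne]3s²3p², P²⁺ [Ne]3s²3p¹, N²⁺ [He]2s²2p¹.
The numbers (kJ/mol): S 3357, P 2914, N 4578, Na 6910, K 4420.
Putting it together, IE_3: P < S < K < N < Na.

Na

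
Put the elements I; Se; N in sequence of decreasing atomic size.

N is in period 2, group 15; Se is in period 4, group 16; I is in period 5, group 17.
Atomic radius shrinks across a period as nuclear charge pulls the same shell inward, and grows down a group as new shells are added.
Neither a single period nor a single group — weigh both effects.
Se > N: period and group pull opposite ways; the down-group shift dominates (116 vs 71 pm).
I > Se: the two effects oppose for this pair; the down-group effect wins (133 vs 116 pm).
Approximate values (pm): N 71, Se 116, I 133.
So from largest to smallest: I > Se > N.

I > Se > N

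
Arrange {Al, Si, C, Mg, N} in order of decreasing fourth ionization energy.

Al, Mg, N, C, Si

The fourth ionization energy removes an electron from the +3 ion. For each element: Al³⁺ is the bare [Ne] core; Si³⁺ still has 1 valence electron; C³⁺ still has 1 valence electron; Mg³⁺ is already 1 electron into the core; N³⁺ still has 2 valence electrons.
Pulling an electron out of a noble-gas core costs far more than removing a remaining valence electron, so Mg and Al sit at the high end of IE_4.
Valence configurations: Si³⁺ [Ne]3s¹, C³⁺ [He]2s¹, N³⁺ [He]2s².
Approximate IE_4 values (kJ/mol): Al 11577, Si 4356, C 6223, Mg 10543, N 7475.
Hence IE_4: Si < C < N < Mg < Al.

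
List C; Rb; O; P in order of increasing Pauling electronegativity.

Rb, P, C, O

C is in period 2, group 14; O is in period 2, group 16; P is in period 3, group 15; Rb is in period 5, group 1.
EN rises left→right (higher Z_eff, smaller atoms) and falls top→bottom (larger, more shielded atoms).
These span different periods and groups, so the two trends combine.
P > Rb: relative to Rb, both the across-period and down-group shifts push P's electronegativity up.
C > P: the two effects oppose for this pair; the down-group effect wins (2.55 vs 2.19).
O > C: both are in period 2; the period trend gives O the larger value.
Approximate values (Pauling): C 2.55, O 3.44, P 2.19, Rb 0.82.
So from lowest to highest: Rb < P < C < O.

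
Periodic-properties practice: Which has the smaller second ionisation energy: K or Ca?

After 1 electron has been removed, what remains? K⁺ is the bare [Ar] core; Ca⁺ still has 1 valence electron.
Pulling an electron out of a noble-gas core costs far more than removing a remaining valence electron, so K sits at the high end of IE_2.
Tabulated IE_2 (kJ/mol): K 3052, Ca 1145.
So the second ionization energies run Ca < K.

Ca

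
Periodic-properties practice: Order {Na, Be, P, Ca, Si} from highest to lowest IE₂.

The second ionization energy removes an electron from the +1 ion. For each element: Na⁺ is the bare [Ne] core; Be⁺ still has 1 valence electron; P⁺ still has 4 valence electrons; Ca⁺ still has 1 valence electron; Si⁺ still has 3 valence electrons.
Pulling an electron out of a noble-gas core costs far more than removing a remaining valence electron, so Na sits at the high end of IE_2.
Valence configurations: Be⁺ [He]2s¹, P⁺ [Ne]3s²3p², Ca⁺ [Ar]4s¹, Si⁺ [Ne]3s²3p¹.
The numbers (kJ/mol): Na 4562, Be 1757, P 1907, Ca 1145, Si 1577.
Overall IE_2 order: Ca < Si < Be < P < Na.

Na, P, Be, Si, Ca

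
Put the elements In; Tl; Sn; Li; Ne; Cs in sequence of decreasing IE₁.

Removing the outermost electron gets harder across a period and easier down a group.
Here both period and group differ, so the two effects have to be weighed against each other.
Li > Cs: they share group 1; the group trend gives Li the larger value.
In > Li: the two effects oppose for this pair; the across-period effect wins (558 vs 520 kJ/mol).
Tl > In: this pair runs against the simple trend — see the exception note.
Sn > Tl: both effects reinforce here, so Sn is clearly the higher of the two.
Ne > Sn: relative to Sn, both the across-period and down-group shifts push Ne's first ionization energy up.
Note the exception: Tl has a higher first ionization energy than In, contrary to the simple trend — relativistic 6s stabilisation and poor 4f/5d shielding distort the trend for the heavy p-block elements.
Approximate values (kJ/mol): Li 520, Ne 2081, In 558, Sn 709, Cs 376, Tl 589.
So from highest to lowest: Ne > Sn > Tl > In > Li > Cs.

Ne, Sn, Tl, In, Li, Cs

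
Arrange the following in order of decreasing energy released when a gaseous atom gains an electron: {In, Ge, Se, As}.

Se > Ge > As > In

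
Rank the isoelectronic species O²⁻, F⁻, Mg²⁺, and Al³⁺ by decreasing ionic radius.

O²⁻, F⁻, Mg²⁺, Al³⁺

All of these have 10 electrons, so size is governed by nuclear charge alone: the more protons, the stronger the pull on the same electron cloud, and the smaller the ion.
Nuclear charges: Al³⁺ (Z=13), Mg²⁺ (Z=12), F⁻ (Z=9), O²⁻ (Z=8).
Largest to smallest: O²⁻ > F⁻ > Mg²⁺ > Al³⁺.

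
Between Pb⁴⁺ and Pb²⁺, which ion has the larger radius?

Both ions have Z = 82 protons, but Pb⁴⁺ has lost more electrons, so its remaining electrons feel a larger effective nuclear charge per electron and are pulled in more tightly.
Higher positive charge → smaller ion, so Pb²⁺ > Pb⁴⁺.

Pb²⁺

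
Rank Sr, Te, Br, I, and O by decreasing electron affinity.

Br, I, Te, O, Sr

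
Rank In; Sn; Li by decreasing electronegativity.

Sn > In > Li

Atoms toward the upper right of the periodic table pull bonding electrons most strongly.
Here both period and group differ, so the two effects have to be weighed against each other.
In > Li: the two effects oppose for this pair; the across-period effect wins (1.78 vs 0.98).
Sn > In: both are in period 5; the period trend gives Sn the larger value.
Approximate values (Pauling): Li 0.98, In 1.78, Sn 1.96.
So from highest to lowest: Sn > In > Li.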